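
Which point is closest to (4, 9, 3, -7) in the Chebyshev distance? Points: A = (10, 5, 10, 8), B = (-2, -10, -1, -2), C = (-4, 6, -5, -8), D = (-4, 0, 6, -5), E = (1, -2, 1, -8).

Distances: d(A) = 15, d(B) = 19, d(C) = 8, d(D) = 9, d(E) = 11. Nearest: C = (-4, 6, -5, -8) with distance 8.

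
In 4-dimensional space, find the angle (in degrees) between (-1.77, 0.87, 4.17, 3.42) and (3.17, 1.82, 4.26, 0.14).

With u = (-1.77, 0.87, 4.17, 3.42), v = (3.17, 1.82, 4.26, 0.14):
u·v = (-1.77)·3.17 + 0.87·1.82 + 4.17·4.26 + 3.42·0.14 = (-5.6109) + 1.5834 + 17.7642 + 0.4788 = 14.2155.
|u| = √((-1.77)² + 0.87² + 4.17² + 3.42²) = √(3.1329 + 0.7569 + 17.3889 + 11.6964) = √32.9751, |v| = √(3.17² + 1.82² + 4.26² + 0.14²) = √(10.0489 + 3.3124 + 18.1476 + 0.0196) = √31.5285.
cos θ = (u·v)/(|u||v|) = 14.2155/(√32.9751·√31.5285) ≈ 0.440877
θ = arccos(0.440877) ≈ 63.84°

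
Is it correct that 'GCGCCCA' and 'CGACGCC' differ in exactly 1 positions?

Differing positions: 1, 2, 3, 5, 7. Hamming distance = 5, so the claim that d_H = 1 is false.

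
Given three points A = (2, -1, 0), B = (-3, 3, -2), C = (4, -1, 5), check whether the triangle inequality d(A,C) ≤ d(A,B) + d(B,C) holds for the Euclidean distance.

d(A,B) = √(5² + 4² + 2²) = √45 ≈ 6.7082, d(B,C) = √(7² + 4² + 7²) = √114 ≈ 10.6771, d(A,C) = √(2² + 0² + 5²) = √29 ≈ 5.3852.
d(A,C) ≈ 5.3852 ≤ 6.7082 + 10.6771 = 17.3853. Triangle inequality is satisfied.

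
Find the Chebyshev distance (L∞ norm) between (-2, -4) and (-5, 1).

max(|x_i - y_i|) = max(|-2 - (-5)|, |-4 - 1|) = max(3, 5) = 5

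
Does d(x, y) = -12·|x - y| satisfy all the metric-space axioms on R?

No. With c = -12 < 0, d fails non-negativity: d(7, 11) = -12·|7 - 11| = -12·4 = -48 < 0.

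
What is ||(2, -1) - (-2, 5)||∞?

max(|x_i - y_i|) = max(|2 - (-2)|, |-1 - 5|) = max(4, 6) = 6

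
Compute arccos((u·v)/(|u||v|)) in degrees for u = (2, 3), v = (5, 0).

With u = (2, 3), v = (5, 0):
u·v = 2·5 + 3·0 = 10 + 0 = 10.
|u| = √(2² + 3²) = √13, |v| = √(5² + 0²) = √25, so |u||v| = √(13·25) = √325.
cos θ = (u·v)/(|u||v|) = 10/√325 ≈ 0.5547
θ = arccos(0.5547) ≈ 56.31°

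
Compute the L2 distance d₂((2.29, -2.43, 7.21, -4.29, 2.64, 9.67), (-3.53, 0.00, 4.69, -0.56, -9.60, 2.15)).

√(Σ(x_i - y_i)²) = √((2.29 - (-3.53))² + (-2.43 - 0)² + (7.21 - 4.69)² + (-4.29 - (-0.56))² + (2.64 - (-9.6))² + (9.67 - 2.15)²)
= √(5.82² + (-2.43)² + 2.52² + (-3.73)² + 12.24² + 7.52²) = √(33.8724 + 5.9049 + 6.3504 + 13.9129 + 149.8176 + 56.5504) = √266.4086 ≈ 16.322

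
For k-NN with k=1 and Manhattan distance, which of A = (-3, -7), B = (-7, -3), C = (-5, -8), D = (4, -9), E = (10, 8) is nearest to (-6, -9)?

Distances: d(A) = 5, d(B) = 7, d(C) = 2, d(D) = 10, d(E) = 33. Nearest: C = (-5, -8) with distance 2.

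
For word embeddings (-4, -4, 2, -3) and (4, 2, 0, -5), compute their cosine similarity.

With u = (-4, -4, 2, -3), v = (4, 2, 0, -5):
u·v = (-4)·4 + (-4)·2 + 2·0 + (-3)·(-5) = (-16) + (-8) + 0 + 15 = -9.
|u| = √((-4)² + (-4)² + 2² + (-3)²) = √45, |v| = √(4² + 2² + 0² + (-5)²) = √45, so |u||v| = √(45·45) = √2025 = 45.
cos θ = (u·v)/(|u||v|) = -9/45 = -0.2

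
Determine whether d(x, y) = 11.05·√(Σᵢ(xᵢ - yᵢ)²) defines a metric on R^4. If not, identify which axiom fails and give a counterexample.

Yes. The L2 (Euclidean) norm induces a metric on R^4, and multiplying a metric by a positive constant 11.05 > 0 preserves all four axioms: non-negativity (11.05·||x-y|| ≥ 0), identity (11.05·||x-y|| = 0 ⟺ ||x-y|| = 0 ⟺ x = y), symmetry (||x-y|| = ||y-x||), and the triangle inequality (11.05·||x-z|| ≤ 11.05·||x-y|| + 11.05·||y-z||). So d is a metric.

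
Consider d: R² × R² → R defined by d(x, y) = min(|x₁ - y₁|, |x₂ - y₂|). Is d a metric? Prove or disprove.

No. d fails identity of indiscernibles: take x = (-3, 0) and y = (-3, 9). Then d(x,y) = min(|-3 - (-3)|, |0 - 9|) = min(0, 9) = 0, yet x ≠ y.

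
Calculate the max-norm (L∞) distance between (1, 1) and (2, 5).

max(|x_i - y_i|) = max(|1 - 2|, |1 - 5|) = max(1, 4) = 4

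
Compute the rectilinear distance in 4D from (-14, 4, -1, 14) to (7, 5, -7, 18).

Σ|x_i - y_i| = |-14 - 7| + |4 - 5| + |-1 - (-7)| + |14 - 18| = 21 + 1 + 6 + 4 = 32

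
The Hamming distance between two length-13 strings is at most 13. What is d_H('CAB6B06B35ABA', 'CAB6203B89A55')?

Differing positions: 5, 7, 9, 10, 12, 13. Hamming distance = 6. The maximum possible Hamming distance for length-13 strings is 13, so d_H/13 = 6/13 ≈ 0.4615.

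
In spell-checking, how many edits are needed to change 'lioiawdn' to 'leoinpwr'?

Let D[i][j] be the edit distance between the first i characters of 'lioiawdn' and the first j characters of 'leoinpwr', with D[i][0] = i, D[0][j] = j, and D[i][j] = D[i-1][j-1] if the characters match, else 1 + min(D[i-1][j], D[i][j-1], D[i-1][j-1]). Filling the table (rows: prefixes of 'lioiawdn', columns: prefixes of 'leoinpwr'):
     ε  l  e  o  i  n  p  w  r
  ε  0  1  2  3  4  5  6  7  8
  l  1  0  1  2  3  4  5  6  7
  i  2  1  1  2  2  3  4  5  6
  o  3  2  2  1  2  3  4  5  6
  i  4  3  3  2  1  2  3  4  5
  a  5  4  4  3  2  2  3  4  5
  w  6  5  5  4  3  3  3  3  4
  d  7  6  6  5  4  4  4  4  4
  n  8  7  7  6  5  4  5  5  5
The bottom-right entry gives D[8][8] = 5, so no sequence of fewer than 5 edits works. Backtracking through the table gives one optimal edit sequence (5 edits):
  lioiawdn → leoiawdn (sub i→e @2)
  leoiawdn → leoinwdn (sub a→n @5)
  leoinwdn → leoinpdn (sub w→p @6)
  leoinpdn → leoinpwn (sub d→w @7)
  leoinpwn → leoinpwr (sub n→r @8)
Edit distance = 5.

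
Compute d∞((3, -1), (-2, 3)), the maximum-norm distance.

max(|x_i - y_i|) = max(|3 - (-2)|, |-1 - 3|) = max(5, 4) = 5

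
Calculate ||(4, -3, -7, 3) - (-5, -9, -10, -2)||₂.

√(Σ(x_i - y_i)²) = √((4 - (-5))² + (-3 - (-9))² + (-7 - (-10))² + (3 - (-2))²)
= √(9² + 6² + 3² + 5²) = √(81 + 36 + 9 + 25) = √151 ≈ 12.2882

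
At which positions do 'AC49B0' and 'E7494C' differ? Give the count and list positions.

Differing positions: 1, 2, 5, 6. Hamming distance = 4.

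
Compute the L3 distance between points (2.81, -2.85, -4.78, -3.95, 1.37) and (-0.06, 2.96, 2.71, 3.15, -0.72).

(Σ|x_i - y_i|^3)^(1/3) = (|2.81 - (-0.06)|^3 + |-2.85 - 2.96|^3 + |-4.78 - 2.71|^3 + |-3.95 - 3.15|^3 + |1.37 - (-0.72)|^3)^(1/3)
= (2.87^3 + 5.81^3 + 7.49^3 + 7.1^3 + 2.09^3)^(1/3) ≈ (23.6399 + 196.1229 + 420.1897 + 357.911 + 9.1293)^(1/3) = (1006.9928)^(1/3) ≈ 10.0233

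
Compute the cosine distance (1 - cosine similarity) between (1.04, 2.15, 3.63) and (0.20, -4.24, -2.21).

With u = (1.04, 2.15, 3.63), v = (0.20, -4.24, -2.21):
u·v = 1.04·0.2 + 2.15·(-4.24) + 3.63·(-2.21) = 0.208 + (-9.116) + (-8.0223) = -16.9303.
|u| = √(1.04² + 2.15² + 3.63²) = √(1.0816 + 4.6225 + 13.1769) = √18.881, |v| = √(0.2² + (-4.24)² + (-2.21)²) = √(0.04 + 17.9776 + 4.8841) = √22.9017.
cos θ = (u·v)/(|u||v|) = -16.9303/(√18.881·√22.9017) ≈ -0.8142
Cosine distance = 1 - cos θ ≈ 1 - (-0.8142) = 1.8142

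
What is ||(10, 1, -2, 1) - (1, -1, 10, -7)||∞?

max(|x_i - y_i|) = max(|10 - 1|, |1 - (-1)|, |-2 - 10|, |1 - (-7)|) = max(9, 2, 12, 8) = 12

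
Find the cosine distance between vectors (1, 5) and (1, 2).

With u = (1, 5), v = (1, 2):
u·v = 1·1 + 5·2 = 1 + 10 = 11.
|u| = √(1² + 5²) = √26, |v| = √(1² + 2²) = √5, so |u||v| = √(26·5) = √130.
cos θ = (u·v)/(|u||v|) = 11/√130 ≈ 0.9648
Cosine distance = 1 - cos θ ≈ 1 - 0.9648 = 0.0352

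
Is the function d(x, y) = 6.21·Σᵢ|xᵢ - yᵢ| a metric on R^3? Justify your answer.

Yes. The L1 (Manhattan) norm induces a metric on R^3, and multiplying a metric by a positive constant 6.21 > 0 preserves all four axioms: non-negativity (6.21·||x-y|| ≥ 0), identity (6.21·||x-y|| = 0 ⟺ ||x-y|| = 0 ⟺ x = y), symmetry (||x-y|| = ||y-x||), and the triangle inequality (6.21·||x-z|| ≤ 6.21·||x-y|| + 6.21·||y-z||). So d is a metric.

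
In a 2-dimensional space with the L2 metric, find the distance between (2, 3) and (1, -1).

(Σ|x_i - y_i|^2)^(1/2) = (|2 - 1|^2 + |3 - (-1)|^2)^(1/2)
= (1^2 + 4^2)^(1/2) = (1 + 16)^(1/2) = (17)^(1/2) ≈ 4.1231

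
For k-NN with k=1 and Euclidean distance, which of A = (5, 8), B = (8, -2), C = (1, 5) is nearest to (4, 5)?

Distances: d(A) ≈ 3.1623, d(B) ≈ 8.0623, d(C) = 3. Nearest: C = (1, 5) with distance 3.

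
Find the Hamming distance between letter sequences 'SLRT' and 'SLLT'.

Differing positions: 3. Hamming distance = 1.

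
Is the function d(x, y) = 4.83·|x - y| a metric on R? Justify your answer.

Yes. Since |x - y| is a metric on R and 4.83 > 0, the positive scalar multiple 4.83·|x - y| is also a metric: scaling by a positive constant preserves non-negativity, identity (d=0 ⟺ |x-y|=0 ⟺ x=y), symmetry, and the triangle inequality.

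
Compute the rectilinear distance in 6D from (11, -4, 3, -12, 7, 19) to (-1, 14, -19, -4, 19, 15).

Σ|x_i - y_i| = |11 - (-1)| + |-4 - 14| + |3 - (-19)| + |-12 - (-4)| + |7 - 19| + |19 - 15| = 12 + 18 + 22 + 8 + 12 + 4 = 76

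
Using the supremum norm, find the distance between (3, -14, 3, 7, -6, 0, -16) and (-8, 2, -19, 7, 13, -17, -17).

max(|x_i - y_i|) = max(|3 - (-8)|, |-14 - 2|, |3 - (-19)|, |7 - 7|, |-6 - 13|, |0 - (-17)|, |-16 - (-17)|) = max(11, 16, 22, 0, 19, 17, 1) = 22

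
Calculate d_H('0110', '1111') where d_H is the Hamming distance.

Differing positions: 1, 4. Hamming distance = 2.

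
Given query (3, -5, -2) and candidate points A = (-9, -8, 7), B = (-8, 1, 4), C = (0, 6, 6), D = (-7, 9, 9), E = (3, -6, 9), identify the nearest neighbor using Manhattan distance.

Distances: d(A) = 24, d(B) = 23, d(C) = 22, d(D) = 35, d(E) = 12. Nearest: E = (3, -6, 9) with distance 12.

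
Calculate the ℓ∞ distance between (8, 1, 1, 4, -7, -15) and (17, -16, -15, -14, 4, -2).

max(|x_i - y_i|) = max(|8 - 17|, |1 - (-16)|, |1 - (-15)|, |4 - (-14)|, |-7 - 4|, |-15 - (-2)|) = max(9, 17, 16, 18, 11, 13) = 18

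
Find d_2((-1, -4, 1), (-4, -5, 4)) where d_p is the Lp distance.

(Σ|x_i - y_i|^2)^(1/2) = (|-1 - (-4)|^2 + |-4 - (-5)|^2 + |1 - 4|^2)^(1/2)
= (3^2 + 1^2 + 3^2)^(1/2) = (9 + 1 + 9)^(1/2) = (19)^(1/2) ≈ 4.3589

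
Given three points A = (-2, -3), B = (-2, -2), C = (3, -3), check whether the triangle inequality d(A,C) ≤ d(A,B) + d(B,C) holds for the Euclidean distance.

d(A,B) = √(0² + 1²) = √1 = 1, d(B,C) = √(5² + 1²) = √26 ≈ 5.099, d(A,C) = √(5² + 0²) = √25 = 5.
d(A,C) = 5 ≤ 1 + 5.099 = 6.099. Triangle inequality is satisfied.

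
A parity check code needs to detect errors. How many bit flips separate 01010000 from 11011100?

Differing positions: 1, 5, 6. Hamming distance = 3.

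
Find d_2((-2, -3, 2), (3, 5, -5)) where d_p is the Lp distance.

(Σ|x_i - y_i|^2)^(1/2) = (|-2 - 3|^2 + |-3 - 5|^2 + |2 - (-5)|^2)^(1/2)
= (5^2 + 8^2 + 7^2)^(1/2) = (25 + 64 + 49)^(1/2) = (138)^(1/2) ≈ 11.7473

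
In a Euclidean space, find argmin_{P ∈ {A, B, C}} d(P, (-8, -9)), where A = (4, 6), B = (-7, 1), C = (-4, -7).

Distances: d(A) ≈ 19.2094, d(B) ≈ 10.0499, d(C) ≈ 4.4721. Nearest: C = (-4, -7) with distance 4.4721.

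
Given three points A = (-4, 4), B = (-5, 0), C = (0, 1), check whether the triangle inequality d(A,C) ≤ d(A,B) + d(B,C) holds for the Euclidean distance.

d(A,B) = √(1² + 4²) = √17 ≈ 4.1231, d(B,C) = √(5² + 1²) = √26 ≈ 5.099, d(A,C) = √(4² + 3²) = √25 = 5.
d(A,C) = 5 ≤ 4.1231 + 5.099 = 9.2221. Triangle inequality is satisfied.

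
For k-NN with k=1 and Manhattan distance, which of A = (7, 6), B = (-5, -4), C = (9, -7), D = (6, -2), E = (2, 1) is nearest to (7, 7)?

Distances: d(A) = 1, d(B) = 23, d(C) = 16, d(D) = 10, d(E) = 11. Nearest: A = (7, 6) with distance 1.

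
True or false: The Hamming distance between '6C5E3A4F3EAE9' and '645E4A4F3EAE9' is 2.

Differing positions: 2, 5. Hamming distance = 2, so the claim is true.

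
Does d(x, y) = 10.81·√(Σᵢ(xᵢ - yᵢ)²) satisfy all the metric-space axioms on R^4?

Yes. The L2 (Euclidean) norm induces a metric on R^4, and multiplying a metric by a positive constant 10.81 > 0 preserves all four axioms: non-negativity (10.81·||x-y|| ≥ 0), identity (10.81·||x-y|| = 0 ⟺ ||x-y|| = 0 ⟺ x = y), symmetry (||x-y|| = ||y-x||), and the triangle inequality (10.81·||x-z|| ≤ 10.81·||x-y|| + 10.81·||y-z||). So d is a metric.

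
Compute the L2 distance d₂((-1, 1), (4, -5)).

√(Σ(x_i - y_i)²) = √((-1 - 4)² + (1 - (-5))²)
= √((-5)² + 6²) = √(25 + 36) = √61 ≈ 7.8102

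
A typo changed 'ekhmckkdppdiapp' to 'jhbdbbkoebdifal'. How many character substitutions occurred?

Differing positions: 1, 2, 3, 4, 5, 6, 8, 9, 10, 13, 14, 15. Hamming distance = 12.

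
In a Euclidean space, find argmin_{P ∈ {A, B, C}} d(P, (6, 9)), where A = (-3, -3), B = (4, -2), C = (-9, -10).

Distances: d(A) = 15, d(B) ≈ 11.1803, d(C) ≈ 24.2074. Nearest: B = (4, -2) with distance 11.1803.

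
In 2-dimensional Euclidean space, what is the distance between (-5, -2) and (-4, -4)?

√(Σ(x_i - y_i)²) = √((-5 - (-4))² + (-2 - (-4))²)
= √((-1)² + 2²) = √(1 + 4) = √5 ≈ 2.2361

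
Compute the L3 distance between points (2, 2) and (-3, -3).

(Σ|x_i - y_i|^3)^(1/3) = (|2 - (-3)|^3 + |2 - (-3)|^3)^(1/3)
= (5^3 + 5^3)^(1/3) = (125 + 125)^(1/3) = (250)^(1/3) ≈ 6.2996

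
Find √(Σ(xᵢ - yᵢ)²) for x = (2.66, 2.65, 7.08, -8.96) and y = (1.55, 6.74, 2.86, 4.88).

√(Σ(x_i - y_i)²) = √((2.66 - 1.55)² + (2.65 - 6.74)² + (7.08 - 2.86)² + (-8.96 - 4.88)²)
= √(1.11² + (-4.09)² + 4.22² + (-13.84)²) = √(1.2321 + 16.7281 + 17.8084 + 191.5456) = √227.3142 ≈ 15.0769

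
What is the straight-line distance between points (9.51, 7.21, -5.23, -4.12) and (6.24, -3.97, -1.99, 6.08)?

√(Σ(x_i - y_i)²) = √((9.51 - 6.24)² + (7.21 - (-3.97))² + (-5.23 - (-1.99))² + (-4.12 - 6.08)²)
= √(3.27² + 11.18² + (-3.24)² + (-10.2)²) = √(10.6929 + 124.9924 + 10.4976 + 104.04) = √250.2229 ≈ 15.8184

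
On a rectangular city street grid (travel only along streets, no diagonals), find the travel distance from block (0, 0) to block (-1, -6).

Σ|x_i - y_i| = |0 - (-1)| + |0 - (-6)| = 1 + 6 = 7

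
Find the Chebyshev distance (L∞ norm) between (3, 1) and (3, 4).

max(|x_i - y_i|) = max(|3 - 3|, |1 - 4|) = max(0, 3) = 3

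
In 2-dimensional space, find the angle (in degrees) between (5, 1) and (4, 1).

With u = (5, 1), v = (4, 1):
u·v = 5·4 + 1·1 = 20 + 1 = 21.
|u| = √(5² + 1²) = √26, |v| = √(4² + 1²) = √17, so |u||v| = √(26·17) = √442.
cos θ = (u·v)/(|u||v|) = 21/√442 ≈ 0.998868
θ = arccos(0.998868) ≈ 2.73°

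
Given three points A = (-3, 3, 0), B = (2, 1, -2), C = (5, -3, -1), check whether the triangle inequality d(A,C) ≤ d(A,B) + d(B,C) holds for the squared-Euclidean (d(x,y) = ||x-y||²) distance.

d(A,B) = 5² + 2² + 2² = 33, d(B,C) = 3² + 4² + 1² = 26, d(A,C) = 8² + 6² + 1² = 101.
d(A,C) = 101 > 33 + 26 = 59. Triangle inequality is VIOLATED. (Squared-Euclidean is not a metric — this is a counterexample.)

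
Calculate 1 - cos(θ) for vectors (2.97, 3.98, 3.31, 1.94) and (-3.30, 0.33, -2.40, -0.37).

With u = (2.97, 3.98, 3.31, 1.94), v = (-3.30, 0.33, -2.40, -0.37):
u·v = 2.97·(-3.3) + 3.98·0.33 + 3.31·(-2.4) + 1.94·(-0.37) = (-9.801) + 1.3134 + (-7.944) + (-0.7178) = -17.1494.
|u| = √(2.97² + 3.98² + 3.31² + 1.94²) = √(8.8209 + 15.8404 + 10.9561 + 3.7636) = √39.381, |v| = √((-3.3)² + 0.33² + (-2.4)² + (-0.37)²) = √(10.89 + 0.1089 + 5.76 + 0.1369) = √16.8958.
cos θ = (u·v)/(|u||v|) = -17.1494/(√39.381·√16.8958) ≈ -0.6648
Cosine distance = 1 - cos θ ≈ 1 - (-0.6648) = 1.6648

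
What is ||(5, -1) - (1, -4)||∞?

max(|x_i - y_i|) = max(|5 - 1|, |-1 - (-4)|) = max(4, 3) = 4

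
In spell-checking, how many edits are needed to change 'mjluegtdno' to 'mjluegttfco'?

Let D[i][j] be the edit distance between the first i characters of 'mjluegtdno' and the first j characters of 'mjluegttfco', with D[i][0] = i, D[0][j] = j, and D[i][j] = D[i-1][j-1] if the characters match, else 1 + min(D[i-1][j], D[i][j-1], D[i-1][j-1]). Filling the table (rows: prefixes of 'mjluegtdno', columns: prefixes of 'mjluegttfco'):
     ε  m  j  l  u  e  g  t  t  f  c  o
  ε  0  1  2  3  4  5  6  7  8  9 10 11
  m  1  0  1  2  3  4  5  6  7  8  9 10
  j  2  1  0  1  2  3  4  5  6  7  8  9
  l  3  2  1  0  1  2  3  4  5  6  7  8
  u  4  3  2  1  0  1  2  3  4  5  6  7
  e  5  4  3  2  1  0  1  2  3  4  5  6
  g  6  5  4  3  2  1  0  1  2  3  4  5
  t  7  6  5  4  3  2  1  0  1  2  3  4
  d  8  7  6  5  4  3  2  1  1  2  3  4
  n  9  8  7  6  5  4  3  2  2  2  3  4
  o 10  9  8  7  6  5  4  3  3  3  3  3
The bottom-right entry gives D[10][11] = 3, so no sequence of fewer than 3 edits works. Backtracking through the table gives one optimal edit sequence (3 edits):
  mjluegtdno → mjluegttdno (ins t @7)
  mjluegttdno → mjluegttfno (sub d→f @9)
  mjluegttfno → mjluegttfco (sub n→c @10)
Edit distance = 3.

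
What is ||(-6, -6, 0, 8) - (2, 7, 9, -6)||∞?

max(|x_i - y_i|) = max(|-6 - 2|, |-6 - 7|, |0 - 9|, |8 - (-6)|) = max(8, 13, 9, 14) = 14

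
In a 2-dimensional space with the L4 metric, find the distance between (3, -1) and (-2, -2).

(Σ|x_i - y_i|^4)^(1/4) = (|3 - (-2)|^4 + |-1 - (-2)|^4)^(1/4)
= (5^4 + 1^4)^(1/4) = (625 + 1)^(1/4) = (626)^(1/4) ≈ 5.002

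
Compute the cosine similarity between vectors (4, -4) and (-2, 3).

With u = (4, -4), v = (-2, 3):
u·v = 4·(-2) + (-4)·3 = (-8) + (-12) = -20.
|u| = √(4² + (-4)²) = √32, |v| = √((-2)² + 3²) = √13, so |u||v| = √(32·13) = √416.
cos θ = (u·v)/(|u||v|) = -20/√416 ≈ -0.9806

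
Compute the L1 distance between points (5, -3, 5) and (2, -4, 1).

Σ|x_i - y_i| = |5 - 2| + |-3 - (-4)| + |5 - 1| = 3 + 1 + 4 = 8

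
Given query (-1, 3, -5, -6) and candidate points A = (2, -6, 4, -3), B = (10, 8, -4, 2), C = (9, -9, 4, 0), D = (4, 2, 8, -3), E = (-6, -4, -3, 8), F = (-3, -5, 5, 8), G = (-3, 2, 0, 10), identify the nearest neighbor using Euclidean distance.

Distances: d(A) ≈ 13.4164, d(B) ≈ 14.5258, d(C) = 19, d(D) ≈ 14.2829, d(E) ≈ 16.5529, d(F) ≈ 19.0788, d(G) ≈ 16.9115. Nearest: A = (2, -6, 4, -3) with distance 13.4164.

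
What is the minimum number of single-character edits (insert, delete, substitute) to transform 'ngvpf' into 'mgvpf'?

Let D[i][j] be the edit distance between the first i characters of 'ngvpf' and the first j characters of 'mgvpf', with D[i][0] = i, D[0][j] = j, and D[i][j] = D[i-1][j-1] if the characters match, else 1 + min(D[i-1][j], D[i][j-1], D[i-1][j-1]). Filling the table (rows: prefixes of 'ngvpf', columns: prefixes of 'mgvpf'):
     ε  m  g  v  p  f
  ε  0  1  2  3  4  5
  n  1  1  2  3  4  5
  g  2  2  1  2  3  4
  v  3  3  2  1  2  3
  p  4  4  3  2  1  2
  f  5  5  4  3  2  1
The bottom-right entry gives D[5][5] = 1, so no sequence of fewer than 1 edit works. Backtracking through the table gives one optimal edit sequence (1 edit):
  ngvpf → mgvpf (sub n→m @1)
Edit distance = 1.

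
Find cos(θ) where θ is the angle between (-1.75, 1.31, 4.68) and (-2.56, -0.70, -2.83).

With u = (-1.75, 1.31, 4.68), v = (-2.56, -0.70, -2.83):
u·v = (-1.75)·(-2.56) + 1.31·(-0.7) + 4.68·(-2.83) = 4.48 + (-0.917) + (-13.2444) = -9.6814.
|u| = √((-1.75)² + 1.31² + 4.68²) = √(3.0625 + 1.7161 + 21.9024) = √26.681, |v| = √((-2.56)² + (-0.7)² + (-2.83)²) = √(6.5536 + 0.49 + 8.0089) = √15.0525.
cos θ = (u·v)/(|u||v|) = -9.6814/(√26.681·√15.0525) ≈ -0.4831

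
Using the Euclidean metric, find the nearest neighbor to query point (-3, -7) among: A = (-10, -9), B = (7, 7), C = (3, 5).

Distances: d(A) ≈ 7.2801, d(B) ≈ 17.2047, d(C) ≈ 13.4164. Nearest: A = (-10, -9) with distance 7.2801.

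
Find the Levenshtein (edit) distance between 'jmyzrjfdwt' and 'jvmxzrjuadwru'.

Let D[i][j] be the edit distance between the first i characters of 'jmyzrjfdwt' and the first j characters of 'jvmxzrjuadwru', with D[i][0] = i, D[0][j] = j, and D[i][j] = D[i-1][j-1] if the characters match, else 1 + min(D[i-1][j], D[i][j-1], D[i-1][j-1]). Filling the table (rows: prefixes of 'jmyzrjfdwt', columns: prefixes of 'jvmxzrjuadwru'):
     ε  j  v  m  x  z  r  j  u  a  d  w  r  u
  ε  0  1  2  3  4  5  6  7  8  9 10 11 12 13
  j  1  0  1  2  3  4  5  6  7  8  9 10 11 12
  m  2  1  1  1  2  3  4  5  6  7  8  9 10 11
  y  3  2  2  2  2  3  4  5  6  7  8  9 10 11
  z  4  3  3  3  3  2  3  4  5  6  7  8  9 10
  r  5  4  4  4  4  3  2  3  4  5  6  7  8  9
  j  6  5  5  5  5  4  3  2  3  4  5  6  7  8
  f  7  6  6  6  6  5  4  3  3  4  5  6  7  8
  d  8  7  7  7  7  6  5  4  4  4  4  5  6  7
  w  9  8  8  8  8  7  6  5  5  5  5  4  5  6
  t 10  9  9  9  9  8  7  6  6  6  6  5  5  6
The bottom-right entry gives D[10][13] = 6, so no sequence of fewer than 6 edits works. Backtracking through the table gives one optimal edit sequence (6 edits):
  jmyzrjfdwt → jvmyzrjfdwt (ins v @2)
  jvmyzrjfdwt → jvmxzrjfdwt (sub y→x @4)
  jvmxzrjfdwt → jvmxzrjufdwt (ins u @8)
  jvmxzrjufdwt → jvmxzrjuadwt (sub f→a @9)
  jvmxzrjuadwt → jvmxzrjuadwrt (ins r @12)
  jvmxzrjuadwrt → jvmxzrjuadwru (sub t→u @13)
Edit distance = 6.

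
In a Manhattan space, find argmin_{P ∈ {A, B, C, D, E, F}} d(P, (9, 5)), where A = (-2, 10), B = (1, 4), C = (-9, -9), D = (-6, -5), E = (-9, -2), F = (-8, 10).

Distances: d(A) = 16, d(B) = 9, d(C) = 32, d(D) = 25, d(E) = 25, d(F) = 22. Nearest: B = (1, 4) with distance 9.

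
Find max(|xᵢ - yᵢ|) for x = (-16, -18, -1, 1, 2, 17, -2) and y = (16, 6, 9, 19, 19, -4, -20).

max(|x_i - y_i|) = max(|-16 - 16|, |-18 - 6|, |-1 - 9|, |1 - 19|, |2 - 19|, |17 - (-4)|, |-2 - (-20)|) = max(32, 24, 10, 18, 17, 21, 18) = 32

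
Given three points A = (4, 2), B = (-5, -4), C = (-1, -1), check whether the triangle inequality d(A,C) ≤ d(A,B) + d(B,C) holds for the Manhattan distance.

d(A,B) = 9 + 6 = 15, d(B,C) = 4 + 3 = 7, d(A,C) = 5 + 3 = 8.
d(A,C) = 8 ≤ 15 + 7 = 22. Triangle inequality is satisfied.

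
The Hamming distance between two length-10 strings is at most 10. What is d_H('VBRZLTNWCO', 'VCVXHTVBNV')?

Differing positions: 2, 3, 4, 5, 7, 8, 9, 10. Hamming distance = 8. The maximum possible Hamming distance for length-10 strings is 10, so d_H/10 = 8/10 = 0.8.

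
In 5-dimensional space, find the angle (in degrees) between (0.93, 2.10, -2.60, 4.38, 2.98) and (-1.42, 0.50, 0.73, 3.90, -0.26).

With u = (0.93, 2.10, -2.60, 4.38, 2.98), v = (-1.42, 0.50, 0.73, 3.90, -0.26):
u·v = 0.93·(-1.42) + 2.1·0.5 + (-2.6)·0.73 + 4.38·3.9 + 2.98·(-0.26) = (-1.3206) + 1.05 + (-1.898) + 17.082 + (-0.7748) = 14.1386.
|u| = √(0.93² + 2.1² + (-2.6)² + 4.38² + 2.98²) = √(0.8649 + 4.41 + 6.76 + 19.1844 + 8.8804) = √40.0997, |v| = √((-1.42)² + 0.5² + 0.73² + 3.9² + (-0.26)²) = √(2.0164 + 0.25 + 0.5329 + 15.21 + 0.0676) = √18.0769.
cos θ = (u·v)/(|u||v|) = 14.1386/(√40.0997·√18.0769) ≈ 0.525139
θ = arccos(0.525139) ≈ 58.32°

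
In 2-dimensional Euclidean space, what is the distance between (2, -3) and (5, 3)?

√(Σ(x_i - y_i)²) = √((2 - 5)² + (-3 - 3)²)
= √((-3)² + (-6)²) = √(9 + 36) = √45 ≈ 6.7082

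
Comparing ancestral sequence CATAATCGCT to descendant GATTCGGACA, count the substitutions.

Differing positions: 1, 4, 5, 6, 7, 8, 10. Hamming distance = 7.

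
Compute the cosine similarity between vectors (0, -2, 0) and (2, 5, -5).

With u = (0, -2, 0), v = (2, 5, -5):
u·v = 0·2 + (-2)·5 + 0·(-5) = 0 + (-10) + 0 = -10.
|u| = √(0² + (-2)² + 0²) = √4, |v| = √(2² + 5² + (-5)²) = √54, so |u||v| = √(4·54) = √216.
cos θ = (u·v)/(|u||v|) = -10/√216 ≈ -0.6804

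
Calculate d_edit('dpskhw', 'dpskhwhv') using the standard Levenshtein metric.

Let D[i][j] be the edit distance between the first i characters of 'dpskhw' and the first j characters of 'dpskhwhv', with D[i][0] = i, D[0][j] = j, and D[i][j] = D[i-1][j-1] if the characters match, else 1 + min(D[i-1][j], D[i][j-1], D[i-1][j-1]). Filling the table (rows: prefixes of 'dpskhw', columns: prefixes of 'dpskhwhv'):
     ε  d  p  s  k  h  w  h  v
  ε  0  1  2  3  4  5  6  7  8
  d  1  0  1  2  3  4  5  6  7
  p  2  1  0  1  2  3  4  5  6
  s  3  2  1  0  1  2  3  4  5
  k  4  3  2  1  0  1  2  3  4
  h  5  4  3  2  1  0  1  2  3
  w  6  5  4  3  2  1  0  1  2
The bottom-right entry gives D[6][8] = 2, so no sequence of fewer than 2 edits works. Backtracking through the table gives one optimal edit sequence (2 edits):
  dpskhw → dpskhwh (ins h @7)
  dpskhwh → dpskhwhv (ins v @8)
Edit distance = 2.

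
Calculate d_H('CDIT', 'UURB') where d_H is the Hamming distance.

Differing positions: 1, 2, 3, 4. Hamming distance = 4.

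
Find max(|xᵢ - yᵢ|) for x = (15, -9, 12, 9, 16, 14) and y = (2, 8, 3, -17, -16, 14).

max(|x_i - y_i|) = max(|15 - 2|, |-9 - 8|, |12 - 3|, |9 - (-17)|, |16 - (-16)|, |14 - 14|) = max(13, 17, 9, 26, 32, 0) = 32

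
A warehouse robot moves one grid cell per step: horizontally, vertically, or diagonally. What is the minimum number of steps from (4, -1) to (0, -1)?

max(|x_i - y_i|) = max(|4 - 0|, |-1 - (-1)|) = max(4, 0) = 4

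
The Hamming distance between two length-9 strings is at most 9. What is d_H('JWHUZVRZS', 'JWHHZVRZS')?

Differing positions: 4. Hamming distance = 1. The maximum possible Hamming distance for length-9 strings is 9, so d_H/9 = 1/9 ≈ 0.1111.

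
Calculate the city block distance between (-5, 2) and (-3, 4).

Σ|x_i - y_i| = |-5 - (-3)| + |2 - 4| = 2 + 2 = 4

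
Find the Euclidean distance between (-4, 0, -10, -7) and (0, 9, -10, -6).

√(Σ(x_i - y_i)²) = √((-4 - 0)² + (0 - 9)² + (-10 - (-10))² + (-7 - (-6))²)
= √((-4)² + (-9)² + 0² + (-1)²) = √(16 + 81 + 0 + 1) = √98 ≈ 9.8995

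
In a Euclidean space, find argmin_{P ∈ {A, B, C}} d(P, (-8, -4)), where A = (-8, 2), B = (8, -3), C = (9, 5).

Distances: d(A) = 6, d(B) ≈ 16.0312, d(C) ≈ 19.2354. Nearest: A = (-8, 2) with distance 6.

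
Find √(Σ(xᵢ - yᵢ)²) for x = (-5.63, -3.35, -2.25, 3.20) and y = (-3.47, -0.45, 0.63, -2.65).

√(Σ(x_i - y_i)²) = √((-5.63 - (-3.47))² + (-3.35 - (-0.45))² + (-2.25 - 0.63)² + (3.2 - (-2.65))²)
= √((-2.16)² + (-2.9)² + (-2.88)² + 5.85²) = √(4.6656 + 8.41 + 8.2944 + 34.2225) = √55.5925 ≈ 7.456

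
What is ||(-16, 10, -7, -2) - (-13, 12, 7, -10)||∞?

max(|x_i - y_i|) = max(|-16 - (-13)|, |10 - 12|, |-7 - 7|, |-2 - (-10)|) = max(3, 2, 14, 8) = 14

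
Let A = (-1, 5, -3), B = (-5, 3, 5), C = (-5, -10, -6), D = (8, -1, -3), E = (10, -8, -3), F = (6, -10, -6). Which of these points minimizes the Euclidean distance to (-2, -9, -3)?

Distances: d(A) ≈ 14.0357, d(B) ≈ 14.7309, d(C) ≈ 4.3589, d(D) ≈ 12.8062, d(E) ≈ 12.0416, d(F) ≈ 8.6023. Nearest: C = (-5, -10, -6) with distance 4.3589.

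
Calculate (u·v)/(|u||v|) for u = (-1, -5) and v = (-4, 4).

With u = (-1, -5), v = (-4, 4):
u·v = (-1)·(-4) + (-5)·4 = 4 + (-20) = -16.
|u| = √((-1)² + (-5)²) = √26, |v| = √((-4)² + 4²) = √32, so |u||v| = √(26·32) = √832.
cos θ = (u·v)/(|u||v|) = -16/√832 ≈ -0.5547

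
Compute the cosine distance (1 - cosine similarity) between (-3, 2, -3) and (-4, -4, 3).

With u = (-3, 2, -3), v = (-4, -4, 3):
u·v = (-3)·(-4) + 2·(-4) + (-3)·3 = 12 + (-8) + (-9) = -5.
|u| = √((-3)² + 2² + (-3)²) = √22, |v| = √((-4)² + (-4)² + 3²) = √41, so |u||v| = √(22·41) = √902.
cos θ = (u·v)/(|u||v|) = -5/√902 ≈ -0.1665
Cosine distance = 1 - cos θ ≈ 1 - (-0.1665) = 1.1665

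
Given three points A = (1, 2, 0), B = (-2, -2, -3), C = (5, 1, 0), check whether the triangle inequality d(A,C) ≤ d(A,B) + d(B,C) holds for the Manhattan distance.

d(A,B) = 3 + 4 + 3 = 10, d(B,C) = 7 + 3 + 3 = 13, d(A,C) = 4 + 1 + 0 = 5.
d(A,C) = 5 ≤ 10 + 13 = 23. Triangle inequality is satisfied.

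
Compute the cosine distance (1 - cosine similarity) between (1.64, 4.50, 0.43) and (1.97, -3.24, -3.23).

With u = (1.64, 4.50, 0.43), v = (1.97, -3.24, -3.23):
u·v = 1.64·1.97 + 4.5·(-3.24) + 0.43·(-3.23) = 3.2308 + (-14.58) + (-1.3889) = -12.7381.
|u| = √(1.64² + 4.5² + 0.43²) = √(2.6896 + 20.25 + 0.1849) = √23.1245, |v| = √(1.97² + (-3.24)² + (-3.23)²) = √(3.8809 + 10.4976 + 10.4329) = √24.8114.
cos θ = (u·v)/(|u||v|) = -12.7381/(√23.1245·√24.8114) ≈ -0.5318
Cosine distance = 1 - cos θ ≈ 1 - (-0.5318) = 1.5318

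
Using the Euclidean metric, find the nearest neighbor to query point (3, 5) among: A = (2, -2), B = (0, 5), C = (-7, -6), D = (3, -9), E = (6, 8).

Distances: d(A) ≈ 7.0711, d(B) = 3, d(C) ≈ 14.8661, d(D) = 14, d(E) ≈ 4.2426. Nearest: B = (0, 5) with distance 3.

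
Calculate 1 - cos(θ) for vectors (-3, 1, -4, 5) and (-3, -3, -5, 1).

With u = (-3, 1, -4, 5), v = (-3, -3, -5, 1):
u·v = (-3)·(-3) + 1·(-3) + (-4)·(-5) + 5·1 = 9 + (-3) + 20 + 5 = 31.
|u| = √((-3)² + 1² + (-4)² + 5²) = √51, |v| = √((-3)² + (-3)² + (-5)² + 1²) = √44, so |u||v| = √(51·44) = √2244.
cos θ = (u·v)/(|u||v|) = 31/√2244 ≈ 0.6544
Cosine distance = 1 - cos θ ≈ 1 - 0.6544 = 0.3456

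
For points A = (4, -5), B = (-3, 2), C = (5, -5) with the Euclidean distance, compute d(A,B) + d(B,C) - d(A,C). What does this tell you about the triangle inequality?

d(A,B) = √(7² + 7²) = √98 ≈ 9.8995, d(B,C) = √(8² + 7²) = √113 ≈ 10.6301, d(A,C) = √(1² + 0²) = √1 = 1.
d(A,B) + d(B,C) - d(A,C) = 9.8995 + 10.6301 - 1 = 20.5296 - 1 = 19.5296 (to 4 decimal places). This is ≥ 0, so the triangle inequality holds for these points.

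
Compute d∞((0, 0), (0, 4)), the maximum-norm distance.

max(|x_i - y_i|) = max(|0 - 0|, |0 - 4|) = max(0, 4) = 4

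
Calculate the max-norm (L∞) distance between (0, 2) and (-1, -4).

max(|x_i - y_i|) = max(|0 - (-1)|, |2 - (-4)|) = max(1, 6) = 6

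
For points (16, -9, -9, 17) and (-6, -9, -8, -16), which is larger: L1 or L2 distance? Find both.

L1 = |16 - (-6)| + |-9 - (-9)| + |-9 - (-8)| + |17 - (-16)| = 22 + 0 + 1 + 33 = 56
L2 = √(22² + 0² + 1² + 33²) = √1574 ≈ 39.6737
L1 ≥ L2 always (equality iff movement is along one axis); L1 > L2 here.
Ratio L1/L2 = 56/√1574 ≈ 1.4115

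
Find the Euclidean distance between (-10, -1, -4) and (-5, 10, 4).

√(Σ(x_i - y_i)²) = √((-10 - (-5))² + (-1 - 10)² + (-4 - 4)²)
= √((-5)² + (-11)² + (-8)²) = √(25 + 121 + 64) = √210 ≈ 14.4914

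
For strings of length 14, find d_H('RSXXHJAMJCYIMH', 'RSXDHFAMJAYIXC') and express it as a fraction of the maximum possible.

Differing positions: 4, 6, 10, 13, 14. Hamming distance = 5. The maximum possible Hamming distance for length-14 strings is 14, so d_H/14 = 5/14 ≈ 0.3571.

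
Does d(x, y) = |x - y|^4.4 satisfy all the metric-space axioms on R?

No. d(x,y) = |x-y|^4.4 fails the triangle inequality since p = 4.4 > 1. Counterexample: x = 0, y = 9, z = 19. d(x,z) = |0 - 19|^4.4 = 19^4.4 ≈ 423170.9478, but d(x,y) + d(y,z) = 9^4.4 + 10^4.4 ≈ 15800.3622 + 25118.8643 = 40919.2265. Since 423170.9478 > 40919.2265, the triangle inequality is violated.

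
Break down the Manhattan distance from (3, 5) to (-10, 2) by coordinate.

Σ|x_i - y_i| = |3 - (-10)| + |5 - 2| = 13 + 3 = 16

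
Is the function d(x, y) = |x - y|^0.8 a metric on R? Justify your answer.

Yes. With 0 < p = 0.8 ≤ 1, d(x,y) = |x-y|^0.8 is a metric on R. Non-negativity and symmetry are immediate; |x-y|^0.8 = 0 ⟺ |x-y| = 0 ⟺ x = y. For the triangle inequality, the function t ↦ t^0.8 is subadditive on [0,∞) when p ≤ 1, so |x-z|^0.8 ≤ (|x-y| + |y-z|)^0.8 ≤ |x-y|^0.8 + |y-z|^0.8.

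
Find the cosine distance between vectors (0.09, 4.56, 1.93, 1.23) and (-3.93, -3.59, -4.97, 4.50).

With u = (0.09, 4.56, 1.93, 1.23), v = (-3.93, -3.59, -4.97, 4.50):
u·v = 0.09·(-3.93) + 4.56·(-3.59) + 1.93·(-4.97) + 1.23·4.5 = (-0.3537) + (-16.3704) + (-9.5921) + 5.535 = -20.7812.
|u| = √(0.09² + 4.56² + 1.93² + 1.23²) = √(0.0081 + 20.7936 + 3.7249 + 1.5129) = √26.0395, |v| = √((-3.93)² + (-3.59)² + (-4.97)² + 4.5²) = √(15.4449 + 12.8881 + 24.7009 + 20.25) = √73.2839.
cos θ = (u·v)/(|u||v|) = -20.7812/(√26.0395·√73.2839) ≈ -0.4757
Cosine distance = 1 - cos θ ≈ 1 - (-0.4757) = 1.4757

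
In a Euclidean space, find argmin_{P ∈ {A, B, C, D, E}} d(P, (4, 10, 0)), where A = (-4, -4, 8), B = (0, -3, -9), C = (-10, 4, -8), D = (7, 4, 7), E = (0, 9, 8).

Distances: d(A) = 18, d(B) ≈ 16.3095, d(C) ≈ 17.2047, d(D) ≈ 9.6954, d(E) = 9. Nearest: E = (0, 9, 8) with distance 9.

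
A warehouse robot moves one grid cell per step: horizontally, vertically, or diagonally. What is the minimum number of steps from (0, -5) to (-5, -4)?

max(|x_i - y_i|) = max(|0 - (-5)|, |-5 - (-4)|) = max(5, 1) = 5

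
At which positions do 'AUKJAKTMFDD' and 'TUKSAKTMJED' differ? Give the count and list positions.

Differing positions: 1, 4, 9, 10. Hamming distance = 4.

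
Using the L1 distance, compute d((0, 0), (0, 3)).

Σ|x_i - y_i| = |0 - 0| + |0 - 3| = 0 + 3 = 3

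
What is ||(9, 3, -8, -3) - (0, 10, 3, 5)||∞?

max(|x_i - y_i|) = max(|9 - 0|, |3 - 10|, |-8 - 3|, |-3 - 5|) = max(9, 7, 11, 8) = 11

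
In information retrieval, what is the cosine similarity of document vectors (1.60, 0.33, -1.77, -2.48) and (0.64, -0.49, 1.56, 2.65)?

With u = (1.60, 0.33, -1.77, -2.48), v = (0.64, -0.49, 1.56, 2.65):
u·v = 1.6·0.64 + 0.33·(-0.49) + (-1.77)·1.56 + (-2.48)·2.65 = 1.024 + (-0.1617) + (-2.7612) + (-6.572) = -8.4709.
|u| = √(1.6² + 0.33² + (-1.77)² + (-2.48)²) = √(2.56 + 0.1089 + 3.1329 + 6.1504) = √11.9522, |v| = √(0.64² + (-0.49)² + 1.56² + 2.65²) = √(0.4096 + 0.2401 + 2.4336 + 7.0225) = √10.1058.
cos θ = (u·v)/(|u||v|) = -8.4709/(√11.9522·√10.1058) ≈ -0.7708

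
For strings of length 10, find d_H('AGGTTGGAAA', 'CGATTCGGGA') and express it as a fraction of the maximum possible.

Differing positions: 1, 3, 6, 8, 9. Hamming distance = 5. The maximum possible Hamming distance for length-10 strings is 10, so d_H/10 = 5/10 = 0.5.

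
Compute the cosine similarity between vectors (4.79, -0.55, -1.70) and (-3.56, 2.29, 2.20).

With u = (4.79, -0.55, -1.70), v = (-3.56, 2.29, 2.20):
u·v = 4.79·(-3.56) + (-0.55)·2.29 + (-1.7)·2.2 = (-17.0524) + (-1.2595) + (-3.74) = -22.0519.
|u| = √(4.79² + (-0.55)² + (-1.7)²) = √(22.9441 + 0.3025 + 2.89) = √26.1366, |v| = √((-3.56)² + 2.29² + 2.2²) = √(12.6736 + 5.2441 + 4.84) = √22.7577.
cos θ = (u·v)/(|u||v|) = -22.0519/(√26.1366·√22.7577) ≈ -0.9042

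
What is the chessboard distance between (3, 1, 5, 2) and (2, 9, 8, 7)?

max(|x_i - y_i|) = max(|3 - 2|, |1 - 9|, |5 - 8|, |2 - 7|) = max(1, 8, 3, 5) = 8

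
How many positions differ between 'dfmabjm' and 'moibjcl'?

Differing positions: 1, 2, 3, 4, 5, 6, 7. Hamming distance = 7.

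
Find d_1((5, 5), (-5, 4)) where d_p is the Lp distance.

Σ|x_i - y_i| = |5 - (-5)| + |5 - 4| = 10 + 1 = 11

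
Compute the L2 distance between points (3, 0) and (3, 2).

(Σ|x_i - y_i|^2)^(1/2) = (|3 - 3|^2 + |0 - 2|^2)^(1/2)
= (0^2 + 2^2)^(1/2) = (0 + 4)^(1/2) = (4)^(1/2) = 2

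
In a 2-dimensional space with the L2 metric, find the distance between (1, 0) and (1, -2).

(Σ|x_i - y_i|^2)^(1/2) = (|1 - 1|^2 + |0 - (-2)|^2)^(1/2)
= (0^2 + 2^2)^(1/2) = (0 + 4)^(1/2) = (4)^(1/2) = 2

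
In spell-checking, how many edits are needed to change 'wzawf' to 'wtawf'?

Let D[i][j] be the edit distance between the first i characters of 'wzawf' and the first j characters of 'wtawf', with D[i][0] = i, D[0][j] = j, and D[i][j] = D[i-1][j-1] if the characters match, else 1 + min(D[i-1][j], D[i][j-1], D[i-1][j-1]). Filling the table (rows: prefixes of 'wzawf', columns: prefixes of 'wtawf'):
     ε  w  t  a  w  f
  ε  0  1  2  3  4  5
  w  1  0  1  2  3  4
  z  2  1  1  2  3  4
  a  3  2  2  1  2  3
  w  4  3  3  2  1  2
  f  5  4  4  3  2  1
The bottom-right entry gives D[5][5] = 1, so no sequence of fewer than 1 edit works. Backtracking through the table gives one optimal edit sequence (1 edit):
  wzawf → wtawf (sub z→t @2)
Edit distance = 1.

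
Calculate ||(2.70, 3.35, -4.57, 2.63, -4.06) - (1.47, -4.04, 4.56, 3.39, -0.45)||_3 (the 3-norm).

(Σ|x_i - y_i|^3)^(1/3) = (|2.7 - 1.47|^3 + |3.35 - (-4.04)|^3 + |-4.57 - 4.56|^3 + |2.63 - 3.39|^3 + |-4.06 - (-0.45)|^3)^(1/3)
= (1.23^3 + 7.39^3 + 9.13^3 + 0.76^3 + 3.61^3)^(1/3) ≈ (1.8609 + 403.5834 + 761.0485 + 0.439 + 47.0459)^(1/3) = (1213.9777)^(1/3) ≈ 10.6677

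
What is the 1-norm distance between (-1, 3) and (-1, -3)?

Σ|x_i - y_i| = |-1 - (-1)| + |3 - (-3)| = 0 + 6 = 6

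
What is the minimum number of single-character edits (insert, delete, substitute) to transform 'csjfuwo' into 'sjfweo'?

Let D[i][j] be the edit distance between the first i characters of 'csjfuwo' and the first j characters of 'sjfweo', with D[i][0] = i, D[0][j] = j, and D[i][j] = D[i-1][j-1] if the characters match, else 1 + min(D[i-1][j], D[i][j-1], D[i-1][j-1]). Filling the table (rows: prefixes of 'csjfuwo', columns: prefixes of 'sjfweo'):
     ε  s  j  f  w  e  o
  ε  0  1  2  3  4  5  6
  c  1  1  2  3  4  5  6
  s  2  1  2  3  4  5  6
  j  3  2  1  2  3  4  5
  f  4  3  2  1  2  3  4
  u  5  4  3  2  2  3  4
  w  6  5  4  3  2  3  4
  o  7  6  5  4  3  3  3
The bottom-right entry gives D[7][6] = 3, so no sequence of fewer than 3 edits works. Backtracking through the table gives one optimal edit sequence (3 edits):
  csjfuwo → sjfuwo (del c @1)
  sjfuwo → sjfwwo (sub u→w @4)
  sjfwwo → sjfweo (sub w→e @5)
Edit distance = 3.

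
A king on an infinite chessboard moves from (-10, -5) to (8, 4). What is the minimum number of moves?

max(|x_i - y_i|) = max(|-10 - 8|, |-5 - 4|) = max(18, 9) = 18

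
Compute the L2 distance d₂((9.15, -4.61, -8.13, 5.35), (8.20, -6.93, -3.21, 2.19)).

√(Σ(x_i - y_i)²) = √((9.15 - 8.2)² + (-4.61 - (-6.93))² + (-8.13 - (-3.21))² + (5.35 - 2.19)²)
= √(0.95² + 2.32² + (-4.92)² + 3.16²) = √(0.9025 + 5.3824 + 24.2064 + 9.9856) = √40.4769 ≈ 6.3621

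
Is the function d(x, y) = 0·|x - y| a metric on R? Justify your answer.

No. With c = 0, d(x,y) = 0 for all x, y. This fails identity of indiscernibles: d(3, 10) = 0 but 3 ≠ 10.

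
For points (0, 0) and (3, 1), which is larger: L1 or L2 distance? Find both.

L1 = |0 - 3| + |0 - 1| = 3 + 1 = 4
L2 = √(3² + 1²) = √10 ≈ 3.1623
L1 ≥ L2 always (equality iff movement is along one axis); L1 > L2 here.
Ratio L1/L2 = 4/√10 ≈ 1.2649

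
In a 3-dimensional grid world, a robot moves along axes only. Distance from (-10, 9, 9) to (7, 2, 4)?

Σ|x_i - y_i| = |-10 - 7| + |9 - 2| + |9 - 4| = 17 + 7 + 5 = 29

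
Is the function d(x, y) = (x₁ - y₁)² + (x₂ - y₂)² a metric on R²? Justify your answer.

No. The squared Euclidean distance fails the triangle inequality. Counterexample: x = (0, 0), y = (5, 5), z = (10, 10). d(x,z) = 10² + 10² = 200, but d(x,y) + d(y,z) = (5² + 5²) + (5² + 5²) = 50 + 50 = 100. Since 200 > 100, the triangle inequality is violated. (Note: √d, the ordinary Euclidean distance, IS a metric.)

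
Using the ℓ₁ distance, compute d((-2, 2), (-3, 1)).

Σ|x_i - y_i| = |-2 - (-3)| + |2 - 1| = 1 + 1 = 2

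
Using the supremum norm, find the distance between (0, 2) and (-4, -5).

max(|x_i - y_i|) = max(|0 - (-4)|, |2 - (-5)|) = max(4, 7) = 7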